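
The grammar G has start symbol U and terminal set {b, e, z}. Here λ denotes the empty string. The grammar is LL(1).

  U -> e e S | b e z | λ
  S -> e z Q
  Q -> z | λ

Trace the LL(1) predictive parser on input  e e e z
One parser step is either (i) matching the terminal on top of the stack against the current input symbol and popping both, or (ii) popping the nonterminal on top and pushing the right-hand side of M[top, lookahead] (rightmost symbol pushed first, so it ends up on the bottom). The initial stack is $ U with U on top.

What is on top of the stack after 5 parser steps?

z

step 1: stack=$ U  input=e e e z $  — expand U -> e e S
step 2: stack=$ S e e  input=e e e z $  — match e
step 3: stack=$ S e  input=e e z $  — match e
step 4: stack=$ S  input=e z $  — expand S -> e z Q
step 5: stack=$ Q z e  input=e z $  — match e
Stack after step 5: $ Q z (top = z).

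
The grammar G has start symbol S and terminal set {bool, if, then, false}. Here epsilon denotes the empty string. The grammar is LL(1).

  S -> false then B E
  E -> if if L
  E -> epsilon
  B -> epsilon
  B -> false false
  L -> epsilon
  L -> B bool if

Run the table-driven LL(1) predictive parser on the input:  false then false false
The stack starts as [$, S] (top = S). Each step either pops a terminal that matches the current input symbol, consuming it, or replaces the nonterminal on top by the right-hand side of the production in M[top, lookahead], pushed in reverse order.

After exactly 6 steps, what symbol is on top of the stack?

E

step 1: stack=$ S  input=false then false false $  — expand S -> false then B E
step 2: stack=$ E B then false  input=false then false false $  — match false
step 3: stack=$ E B then  input=then false false $  — match then
step 4: stack=$ E B  input=false false $  — expand B -> false false
step 5: stack=$ E false false  input=false false $  — match false
step 6: stack=$ E false  input=false $  — match false
Stack after step 6: $ E (top = E).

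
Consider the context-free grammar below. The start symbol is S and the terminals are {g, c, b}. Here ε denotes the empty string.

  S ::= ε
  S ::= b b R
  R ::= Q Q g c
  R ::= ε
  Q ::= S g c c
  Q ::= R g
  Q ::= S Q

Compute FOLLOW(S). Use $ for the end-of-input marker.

{$, b, g}

FIRST(S): from S::=ε we get {ε}; from S::=b b R we get {b}. So FIRST(S) = {ε, b}.
FIRST(R): from R::=Q Q g c we get {b, g}; from R::=ε we get {ε}. So FIRST(R) = {ε, b, g}.
FIRST(Q): from Q::=S g c c we get {b, g}; from Q::=R g we get {b, g}; from Q::=S Q we get {b, g}. So FIRST(Q) = {b, g}.
FOLLOW(S) includes $ since S is the start symbol.
FOLLOW(S): in Q::=S g c c, S is followed by g c c with FIRST {g}; in Q::=S Q, S is followed by Q with FIRST {b, g}. Thus FOLLOW(S) = {$, b, g}.
FOLLOW(R): in S::=b b R, the suffix after R is empty, so FOLLOW(R) ⊇ FOLLOW(S) = {$, b, g}; in Q::=R g, R is followed by g with FIRST {g}. Thus FOLLOW(R) = {$, b, g}.
FOLLOW(Q): in R::=Q Q g c (occurrence 1), Q is followed by Q g c with FIRST {b, g}; in R::=Q Q g c (occurrence 2), Q is followed by g c with FIRST {g}; in Q::=S Q, the suffix after Q is empty (adds nothing new). Thus FOLLOW(Q) = {b, g}.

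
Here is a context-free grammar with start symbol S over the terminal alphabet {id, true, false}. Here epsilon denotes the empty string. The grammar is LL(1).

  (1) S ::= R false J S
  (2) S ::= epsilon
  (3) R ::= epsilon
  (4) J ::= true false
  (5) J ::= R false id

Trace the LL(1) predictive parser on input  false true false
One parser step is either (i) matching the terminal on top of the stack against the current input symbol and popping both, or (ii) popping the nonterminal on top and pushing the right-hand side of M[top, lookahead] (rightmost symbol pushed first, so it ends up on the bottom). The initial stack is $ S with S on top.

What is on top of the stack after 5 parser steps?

step 1: stack=$ S  input=false true false $  — expand S ::= R false J S
step 2: stack=$ S J false R  input=false true false $  — expand R ::= epsilon
step 3: stack=$ S J false  input=false true false $  — match false
step 4: stack=$ S J  input=true false $  — expand J ::= true false
step 5: stack=$ S false true  input=true false $  — match true
Stack after step 5: $ S false (top = false).

false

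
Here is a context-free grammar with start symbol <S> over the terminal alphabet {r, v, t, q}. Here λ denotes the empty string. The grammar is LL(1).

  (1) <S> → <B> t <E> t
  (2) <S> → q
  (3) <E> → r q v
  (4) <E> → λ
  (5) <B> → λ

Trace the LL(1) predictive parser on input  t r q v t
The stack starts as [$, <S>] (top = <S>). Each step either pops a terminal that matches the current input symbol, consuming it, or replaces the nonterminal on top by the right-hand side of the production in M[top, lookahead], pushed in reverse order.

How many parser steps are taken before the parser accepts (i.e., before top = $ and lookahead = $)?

8

step 1: stack=$ <S>  input=t r q v t $  — expand <S> → <B> t <E> t
step 2: stack=$ t <E> t <B>  input=t r q v t $  — expand <B> → λ
step 3: stack=$ t <E> t  input=t r q v t $  — match t
step 4: stack=$ t <E>  input=r q v t $  — expand <E> → r q v
step 5: stack=$ t v q r  input=r q v t $  — match r
step 6: stack=$ t v q  input=q v t $  — match q
step 7: stack=$ t v  input=v t $  — match v
step 8: stack=$ t  input=t $  — match t
Accept reached after 8 steps.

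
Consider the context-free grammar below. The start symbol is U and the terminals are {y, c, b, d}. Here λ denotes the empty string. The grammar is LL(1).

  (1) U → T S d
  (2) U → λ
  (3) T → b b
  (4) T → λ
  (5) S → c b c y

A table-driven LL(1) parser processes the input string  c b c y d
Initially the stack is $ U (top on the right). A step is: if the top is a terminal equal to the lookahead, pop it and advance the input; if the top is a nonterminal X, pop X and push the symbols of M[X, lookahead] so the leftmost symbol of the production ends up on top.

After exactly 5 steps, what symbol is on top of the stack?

c

     Stack        Input        Action
  1  $ U          c b c y d $  expand U → T S d
  2  $ d S T      c b c y d $  expand T → λ
  3  $ d S        c b c y d $  expand S → c b c y
  4  $ d y c b c  c b c y d $  match c
  5  $ d y c b    b c y d $    match b
Stack after step 5: $ d y c (top = c).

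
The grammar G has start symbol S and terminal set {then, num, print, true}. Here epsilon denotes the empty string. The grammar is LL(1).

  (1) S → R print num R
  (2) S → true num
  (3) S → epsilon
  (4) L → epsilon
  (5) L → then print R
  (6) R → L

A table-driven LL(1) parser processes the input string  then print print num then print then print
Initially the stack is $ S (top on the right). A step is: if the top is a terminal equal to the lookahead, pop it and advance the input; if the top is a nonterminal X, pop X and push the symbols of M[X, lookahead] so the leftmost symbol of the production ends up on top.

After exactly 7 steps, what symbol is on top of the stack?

print

step 1: stack=$ S  input=then print print num then print then print $  — expand S → R print num R
step 2: stack=$ R num print R  input=then print print num then print then print $  — expand R → L
step 3: stack=$ R num print L  input=then print print num then print then print $  — expand L → then print R
step 4: stack=$ R num print R print then  input=then print print num then print then print $  — match then
step 5: stack=$ R num print R print  input=print print num then print then print $  — match print
step 6: stack=$ R num print R  input=print num then print then print $  — expand R → L
step 7: stack=$ R num print L  input=print num then print then print $  — expand L → epsilon
Stack after step 7: $ R num print (top = print).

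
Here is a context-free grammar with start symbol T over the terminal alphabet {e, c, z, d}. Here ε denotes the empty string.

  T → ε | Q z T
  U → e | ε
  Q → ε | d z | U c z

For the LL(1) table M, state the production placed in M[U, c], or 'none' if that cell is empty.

FIRST(U): from U→e we get {e}; from U→ε we get {ε}. So FIRST(U) = {ε, e}.
FIRST(Q): from Q→ε we get {ε}; from Q→d z we get {d}; from Q→U c z we get {c, e}. So FIRST(Q) = {ε, c, d, e}.
FIRST(T): from T→ε we get {ε}; from T→Q z T we get {c, d, e, z}. So FIRST(T) = {ε, c, d, e, z}.
FOLLOW(T) includes $ since T is the start symbol.
FOLLOW(U): in Q→U c z, U is followed by c z with FIRST {c}. Thus FOLLOW(U) = {c}.
For U → e: FIRST(e) = {e}, so it goes in M[U, t] for t ∈ {e}.
For U → ε: FIRST(ε) = {ε}, so it goes in M[U, t] for t ∈ {}; since ε ∈ FIRST, also for every t ∈ FOLLOW(U) = {c}.

U → ε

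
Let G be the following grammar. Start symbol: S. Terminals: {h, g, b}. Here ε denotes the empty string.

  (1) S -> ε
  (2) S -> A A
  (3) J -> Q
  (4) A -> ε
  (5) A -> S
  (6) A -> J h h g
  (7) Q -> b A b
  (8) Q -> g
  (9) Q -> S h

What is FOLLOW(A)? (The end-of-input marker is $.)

{$, b, g, h}

FIRST(S): from S->ε we get {ε}; from S->A A we get {ε, b, g, h}. So FIRST(S) = {ε, b, g, h}.
FIRST(Q): from Q->b A b we get {b}; from Q->g we get {g}; from Q->S h we get {b, g, h}. So FIRST(Q) = {b, g, h}.
FIRST(J): from J->Q we get {b, g, h}. So FIRST(J) = {b, g, h}.
FIRST(A): from A->ε we get {ε}; from A->S we get {ε, b, g, h}; from A->J h h g we get {b, g, h}. So FIRST(A) = {ε, b, g, h}.
FOLLOW(S) includes $ since S is the start symbol.
FOLLOW(J): in A->J h h g, J is followed by h h g with FIRST {h}. Thus FOLLOW(J) = {h}.
FOLLOW(Q): in J->Q, the suffix after Q is empty, so FOLLOW(Q) ⊇ FOLLOW(J) = {h}. Thus FOLLOW(Q) = {h}.
FOLLOW(S): in A->S, the suffix after S is empty, so FOLLOW(S) ⊇ FOLLOW(A) = {$, b, g, h}; in Q->S h, S is followed by h with FIRST {h}. Thus FOLLOW(S) = {$, b, g, h}.
FOLLOW(A): in S->A A (occurrence 1), A is followed by A with FIRST {ε, b, g, h}; in S->A A (occurrence 1), the suffix after A is nullable, so FOLLOW(A) ⊇ FOLLOW(S) = {$, b, g, h}; in S->A A (occurrence 2), the suffix after A is empty, so FOLLOW(A) ⊇ FOLLOW(S) = {$, b, g, h}; in Q->b A b, A is followed by b with FIRST {b}. Thus FOLLOW(A) = {$, b, g, h}.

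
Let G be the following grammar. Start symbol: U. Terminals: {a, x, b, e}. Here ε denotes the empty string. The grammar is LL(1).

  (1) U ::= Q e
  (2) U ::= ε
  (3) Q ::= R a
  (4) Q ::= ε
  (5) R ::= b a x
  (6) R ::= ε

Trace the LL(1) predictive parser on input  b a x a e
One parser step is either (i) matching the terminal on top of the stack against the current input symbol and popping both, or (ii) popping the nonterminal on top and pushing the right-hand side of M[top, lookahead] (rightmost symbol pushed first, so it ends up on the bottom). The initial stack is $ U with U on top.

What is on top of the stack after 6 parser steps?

step 1: stack=$ U  input=b a x a e $  — expand U ::= Q e
step 2: stack=$ e Q  input=b a x a e $  — expand Q ::= R a
step 3: stack=$ e a R  input=b a x a e $  — expand R ::= b a x
step 4: stack=$ e a x a b  input=b a x a e $  — match b
step 5: stack=$ e a x a  input=a x a e $  — match a
step 6: stack=$ e a x  input=x a e $  — match x
Stack after step 6: $ e a (top = a).

a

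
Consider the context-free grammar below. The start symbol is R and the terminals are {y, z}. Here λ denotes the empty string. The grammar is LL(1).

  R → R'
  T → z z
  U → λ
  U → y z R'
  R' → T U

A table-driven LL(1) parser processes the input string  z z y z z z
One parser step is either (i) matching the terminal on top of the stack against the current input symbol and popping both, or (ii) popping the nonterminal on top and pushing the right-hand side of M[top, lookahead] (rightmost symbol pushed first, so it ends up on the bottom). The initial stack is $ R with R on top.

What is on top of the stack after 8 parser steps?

R'

step 1: stack=$ R  input=z z y z z z $  — expand R → R'
step 2: stack=$ R'  input=z z y z z z $  — expand R' → T U
step 3: stack=$ U T  input=z z y z z z $  — expand T → z z
step 4: stack=$ U z z  input=z z y z z z $  — match z
step 5: stack=$ U z  input=z y z z z $  — match z
step 6: stack=$ U  input=y z z z $  — expand U → y z R'
step 7: stack=$ R' z y  input=y z z z $  — match y
step 8: stack=$ R' z  input=z z z $  — match z
Stack after step 8: $ R' (top = R').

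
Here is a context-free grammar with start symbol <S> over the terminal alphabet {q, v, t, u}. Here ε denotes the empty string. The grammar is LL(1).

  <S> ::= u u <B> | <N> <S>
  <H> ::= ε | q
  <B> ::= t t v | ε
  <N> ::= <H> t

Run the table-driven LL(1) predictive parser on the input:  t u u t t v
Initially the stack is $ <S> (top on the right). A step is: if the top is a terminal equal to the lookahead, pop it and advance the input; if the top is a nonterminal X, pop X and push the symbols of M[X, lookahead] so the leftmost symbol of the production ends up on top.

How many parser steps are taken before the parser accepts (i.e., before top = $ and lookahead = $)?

11

      Stack        Input          Action
   1  $ <S>        t u u t t v $  expand <S> ::= <N> <S>
   2  $ <S> <N>    t u u t t v $  expand <N> ::= <H> t
   3  $ <S> t <H>  t u u t t v $  expand <H> ::= ε
   4  $ <S> t      t u u t t v $  match t
   5  $ <S>        u u t t v $    expand <S> ::= u u <B>
   6  $ <B> u u    u u t t v $    match u
   7  $ <B> u      u t t v $      match u
   8  $ <B>        t t v $        expand <B> ::= t t v
   9  $ v t t      t t v $        match t
  10  $ v t        t v $          match t
  11  $ v          v $            match v
Accept reached after 11 steps.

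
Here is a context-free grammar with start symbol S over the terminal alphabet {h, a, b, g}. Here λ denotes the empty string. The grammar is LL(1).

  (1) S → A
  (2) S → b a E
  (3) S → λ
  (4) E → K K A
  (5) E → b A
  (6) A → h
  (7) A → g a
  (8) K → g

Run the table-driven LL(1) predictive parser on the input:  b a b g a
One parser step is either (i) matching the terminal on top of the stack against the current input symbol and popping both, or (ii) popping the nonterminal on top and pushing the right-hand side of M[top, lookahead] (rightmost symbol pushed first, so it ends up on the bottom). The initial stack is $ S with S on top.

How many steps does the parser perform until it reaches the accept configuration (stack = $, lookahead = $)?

8

     Stack    Input        Action
  1  $ S      b a b g a $  expand S → b a E
  2  $ E a b  b a b g a $  match b
  3  $ E a    a b g a $    match a
  4  $ E      b g a $      expand E → b A
  5  $ A b    b g a $      match b
  6  $ A      g a $        expand A → g a
  7  $ a g    g a $        match g
  8  $ a      a $          match a
Accept reached after 8 steps.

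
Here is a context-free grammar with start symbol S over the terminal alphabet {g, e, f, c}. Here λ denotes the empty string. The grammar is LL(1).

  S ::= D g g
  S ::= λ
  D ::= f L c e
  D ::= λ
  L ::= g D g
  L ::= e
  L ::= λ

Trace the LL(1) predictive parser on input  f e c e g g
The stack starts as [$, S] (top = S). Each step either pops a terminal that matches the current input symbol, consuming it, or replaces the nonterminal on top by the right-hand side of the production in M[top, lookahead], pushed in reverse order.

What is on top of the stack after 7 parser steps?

     Stack          Input          Action
  1  $ S            f e c e g g $  expand S ::= D g g
  2  $ g g D        f e c e g g $  expand D ::= f L c e
  3  $ g g e c L f  f e c e g g $  match f
  4  $ g g e c L    e c e g g $    expand L ::= e
  5  $ g g e c e    e c e g g $    match e
  6  $ g g e c      c e g g $      match c
  7  $ g g e        e g g $        match e
Stack after step 7: $ g g (top = g).

g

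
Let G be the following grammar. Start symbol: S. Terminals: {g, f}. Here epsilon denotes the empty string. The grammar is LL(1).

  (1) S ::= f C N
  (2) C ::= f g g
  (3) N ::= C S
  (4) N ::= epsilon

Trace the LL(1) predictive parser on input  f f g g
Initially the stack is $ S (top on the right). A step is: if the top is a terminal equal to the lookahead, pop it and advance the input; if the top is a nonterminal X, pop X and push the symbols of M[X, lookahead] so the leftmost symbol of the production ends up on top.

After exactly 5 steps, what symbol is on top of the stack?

g

step 1: stack=$ S  input=f f g g $  — expand S ::= f C N
step 2: stack=$ N C f  input=f f g g $  — match f
step 3: stack=$ N C  input=f g g $  — expand C ::= f g g
step 4: stack=$ N g g f  input=f g g $  — match f
step 5: stack=$ N g g  input=g g $  — match g
Stack after step 5: $ N g (top = g).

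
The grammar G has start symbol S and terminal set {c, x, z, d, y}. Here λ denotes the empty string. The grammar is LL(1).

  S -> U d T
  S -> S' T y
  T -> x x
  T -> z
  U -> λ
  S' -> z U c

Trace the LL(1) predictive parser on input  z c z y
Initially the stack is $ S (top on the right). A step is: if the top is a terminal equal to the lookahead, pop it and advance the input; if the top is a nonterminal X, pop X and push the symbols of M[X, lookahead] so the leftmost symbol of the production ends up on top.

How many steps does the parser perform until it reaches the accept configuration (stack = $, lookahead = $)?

step 1: stack=$ S  input=z c z y $  — expand S -> S' T y
step 2: stack=$ y T S'  input=z c z y $  — expand S' -> z U c
step 3: stack=$ y T c U z  input=z c z y $  — match z
step 4: stack=$ y T c U  input=c z y $  — expand U -> λ
step 5: stack=$ y T c  input=c z y $  — match c
step 6: stack=$ y T  input=z y $  — expand T -> z
step 7: stack=$ y z  input=z y $  — match z
step 8: stack=$ y  input=y $  — match y
Accept reached after 8 steps.

8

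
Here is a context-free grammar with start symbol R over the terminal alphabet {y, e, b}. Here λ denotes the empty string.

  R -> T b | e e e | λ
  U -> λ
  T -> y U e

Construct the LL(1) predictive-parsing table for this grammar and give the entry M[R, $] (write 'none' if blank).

FIRST(U): from U->λ we get {λ}. So FIRST(U) = {λ}.
FIRST(T): from T->y U e we get {y}. So FIRST(T) = {y}.
FIRST(R): from R->T b we get {y}; from R->e e e we get {e}; from R->λ we get {λ}. So FIRST(R) = {λ, e, y}.
FOLLOW(R) includes $ since R is the start symbol.
FOLLOW(R): R appears on no right-hand side. Thus FOLLOW(R) = {$}.
For R -> T b: FIRST(T b) = {y}, so it goes in M[R, t] for t ∈ {y}.
For R -> e e e: FIRST(e e e) = {e}, so it goes in M[R, t] for t ∈ {e}.
For R -> λ: FIRST(λ) = {λ}, so it goes in M[R, t] for t ∈ {}; since λ ∈ FIRST, also for every t ∈ FOLLOW(R) = {$}.

R -> λ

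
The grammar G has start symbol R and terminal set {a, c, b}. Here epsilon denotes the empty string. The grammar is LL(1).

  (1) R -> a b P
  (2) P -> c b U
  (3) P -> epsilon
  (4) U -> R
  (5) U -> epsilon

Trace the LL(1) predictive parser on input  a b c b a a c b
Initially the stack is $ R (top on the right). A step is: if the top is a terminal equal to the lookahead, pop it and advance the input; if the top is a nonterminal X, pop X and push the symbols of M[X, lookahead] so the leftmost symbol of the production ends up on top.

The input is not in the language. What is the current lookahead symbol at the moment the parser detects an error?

      Stack    Input              Action
   1  $ R      a b c b a a c b $  expand R -> a b P
   2  $ P b a  a b c b a a c b $  match a
   3  $ P b    b c b a a c b $    match b
   4  $ P      c b a a c b $      expand P -> c b U
   5  $ U b c  c b a a c b $      match c
   6  $ U b    b a a c b $        match b
   7  $ U      a a c b $          expand U -> R
   8  $ R      a a c b $          expand R -> a b P
   9  $ P b a  a a c b $          match a
  10  $ P b    a c b $            error: top is terminal b but lookahead is a

a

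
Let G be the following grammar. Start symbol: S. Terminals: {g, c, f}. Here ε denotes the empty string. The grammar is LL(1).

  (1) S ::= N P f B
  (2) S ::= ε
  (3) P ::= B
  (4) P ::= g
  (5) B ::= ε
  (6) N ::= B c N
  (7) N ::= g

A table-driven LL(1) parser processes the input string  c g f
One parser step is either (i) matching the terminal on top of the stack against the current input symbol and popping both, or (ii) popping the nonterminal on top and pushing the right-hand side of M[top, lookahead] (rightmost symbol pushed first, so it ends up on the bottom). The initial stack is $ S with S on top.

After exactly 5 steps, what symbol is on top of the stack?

     Stack          Input    Action
  1  $ S            c g f $  expand S ::= N P f B
  2  $ B f P N      c g f $  expand N ::= B c N
  3  $ B f P N c B  c g f $  expand B ::= ε
  4  $ B f P N c    c g f $  match c
  5  $ B f P N      g f $    expand N ::= g
Stack after step 5: $ B f P g (top = g).

g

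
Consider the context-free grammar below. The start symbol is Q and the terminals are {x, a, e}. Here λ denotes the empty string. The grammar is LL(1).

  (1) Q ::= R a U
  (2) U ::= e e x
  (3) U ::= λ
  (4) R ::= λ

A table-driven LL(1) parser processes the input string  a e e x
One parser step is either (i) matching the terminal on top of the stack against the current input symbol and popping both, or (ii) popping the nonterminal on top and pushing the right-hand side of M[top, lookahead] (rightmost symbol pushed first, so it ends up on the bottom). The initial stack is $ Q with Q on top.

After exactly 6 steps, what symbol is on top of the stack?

step 1: stack=$ Q  input=a e e x $  — expand Q ::= R a U
step 2: stack=$ U a R  input=a e e x $  — expand R ::= λ
step 3: stack=$ U a  input=a e e x $  — match a
step 4: stack=$ U  input=e e x $  — expand U ::= e e x
step 5: stack=$ x e e  input=e e x $  — match e
step 6: stack=$ x e  input=e x $  — match e
Stack after step 6: $ x (top = x).

x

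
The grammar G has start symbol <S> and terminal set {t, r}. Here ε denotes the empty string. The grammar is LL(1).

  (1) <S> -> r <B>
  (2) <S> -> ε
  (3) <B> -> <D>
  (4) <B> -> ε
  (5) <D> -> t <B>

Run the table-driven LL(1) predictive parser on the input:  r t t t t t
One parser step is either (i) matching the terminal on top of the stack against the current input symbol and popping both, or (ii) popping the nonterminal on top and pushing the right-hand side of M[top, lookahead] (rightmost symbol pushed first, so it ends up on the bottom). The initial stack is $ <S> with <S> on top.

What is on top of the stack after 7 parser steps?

step 1: stack=$ <S>  input=r t t t t t $  — expand <S> -> r <B>
step 2: stack=$ <B> r  input=r t t t t t $  — match r
step 3: stack=$ <B>  input=t t t t t $  — expand <B> -> <D>
step 4: stack=$ <D>  input=t t t t t $  — expand <D> -> t <B>
step 5: stack=$ <B> t  input=t t t t t $  — match t
step 6: stack=$ <B>  input=t t t t $  — expand <B> -> <D>
step 7: stack=$ <D>  input=t t t t $  — expand <D> -> t <B>
Stack after step 7: $ <B> t (top = t).

t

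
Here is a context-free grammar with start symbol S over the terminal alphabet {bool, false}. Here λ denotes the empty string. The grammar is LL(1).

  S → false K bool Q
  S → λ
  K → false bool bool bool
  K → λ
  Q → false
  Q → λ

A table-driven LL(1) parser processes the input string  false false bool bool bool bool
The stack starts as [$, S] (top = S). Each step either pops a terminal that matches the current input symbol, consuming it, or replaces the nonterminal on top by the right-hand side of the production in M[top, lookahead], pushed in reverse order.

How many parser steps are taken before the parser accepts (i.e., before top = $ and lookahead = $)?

step 1: stack=$ S  input=false false bool bool bool bool $  — expand S → false K bool Q
step 2: stack=$ Q bool K false  input=false false bool bool bool bool $  — match false
step 3: stack=$ Q bool K  input=false bool bool bool bool $  — expand K → false bool bool bool
step 4: stack=$ Q bool bool bool bool false  input=false bool bool bool bool $  — match false
step 5: stack=$ Q bool bool bool bool  input=bool bool bool bool $  — match bool
step 6: stack=$ Q bool bool bool  input=bool bool bool $  — match bool
step 7: stack=$ Q bool bool  input=bool bool $  — match bool
step 8: stack=$ Q bool  input=bool $  — match bool
step 9: stack=$ Q  input=$  — expand Q → λ
Accept reached after 9 steps.

9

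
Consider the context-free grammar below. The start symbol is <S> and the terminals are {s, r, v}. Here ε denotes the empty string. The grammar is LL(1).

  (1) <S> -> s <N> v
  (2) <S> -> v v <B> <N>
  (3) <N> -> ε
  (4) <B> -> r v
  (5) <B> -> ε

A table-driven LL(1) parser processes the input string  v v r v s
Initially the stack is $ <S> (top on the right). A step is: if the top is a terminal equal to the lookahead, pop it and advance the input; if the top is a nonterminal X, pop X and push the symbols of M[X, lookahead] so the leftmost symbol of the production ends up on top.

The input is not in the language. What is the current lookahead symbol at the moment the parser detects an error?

s

     Stack          Input        Action
  1  $ <S>          v v r v s $  expand <S> -> v v <B> <N>
  2  $ <N> <B> v v  v v r v s $  match v
  3  $ <N> <B> v    v r v s $    match v
  4  $ <N> <B>      r v s $      expand <B> -> r v
  5  $ <N> v r      r v s $      match r
  6  $ <N> v        v s $        match v
  7  $ <N>          s $          error: M[<N>, s] is empty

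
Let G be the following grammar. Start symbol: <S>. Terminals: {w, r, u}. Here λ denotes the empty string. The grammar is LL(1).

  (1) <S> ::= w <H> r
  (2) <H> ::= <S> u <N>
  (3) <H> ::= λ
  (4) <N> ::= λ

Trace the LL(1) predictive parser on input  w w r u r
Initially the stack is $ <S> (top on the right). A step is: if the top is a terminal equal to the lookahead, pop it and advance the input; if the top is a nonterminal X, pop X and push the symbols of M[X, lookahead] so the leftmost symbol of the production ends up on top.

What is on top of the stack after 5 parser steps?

<H>

     Stack              Input        Action
  1  $ <S>              w w r u r $  expand <S> ::= w <H> r
  2  $ r <H> w          w w r u r $  match w
  3  $ r <H>            w r u r $    expand <H> ::= <S> u <N>
  4  $ r <N> u <S>      w r u r $    expand <S> ::= w <H> r
  5  $ r <N> u r <H> w  w r u r $    match w
Stack after step 5: $ r <N> u r <H> (top = <H>).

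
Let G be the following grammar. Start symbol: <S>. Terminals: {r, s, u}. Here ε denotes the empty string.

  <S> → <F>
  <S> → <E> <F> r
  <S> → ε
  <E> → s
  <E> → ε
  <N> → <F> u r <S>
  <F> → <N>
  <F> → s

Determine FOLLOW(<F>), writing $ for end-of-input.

FIRST(<E>) = {ε, s}
FIRST(<S>) = {ε, s}  (via <F>, <E> <F> r)
FIRST(<N>) = {s}  (via <F> u r <S>)
FIRST(<F>) = {s}  (via <N>)
FOLLOW(<S>) includes $ since <S> is the start symbol.
FOLLOW(<E>): in <S>→<E> <F> r, <E> is followed by <F> r with FIRST {s}. Thus FOLLOW(<E>) = {s}.
FOLLOW(<S>): in <N>→<F> u r <S>, the suffix after <S> is empty, so FOLLOW(<S>) ⊇ FOLLOW(<N>) = {$, r, u}. Thus FOLLOW(<S>) = {$, r, u}.
FOLLOW(<F>): in <S>→<F>, the suffix after <F> is empty, so FOLLOW(<F>) ⊇ FOLLOW(<S>) = {$, r, u}; in <S>→<E> <F> r, <F> is followed by r with FIRST {r}; in <N>→<F> u r <S>, <F> is followed by u r <S> with FIRST {u}. Thus FOLLOW(<F>) = {$, r, u}.
FOLLOW(<N>): in <F>→<N>, the suffix after <N> is empty, so FOLLOW(<N>) ⊇ FOLLOW(<F>) = {$, r, u}. Thus FOLLOW(<N>) = {$, r, u}.

{$, r, u}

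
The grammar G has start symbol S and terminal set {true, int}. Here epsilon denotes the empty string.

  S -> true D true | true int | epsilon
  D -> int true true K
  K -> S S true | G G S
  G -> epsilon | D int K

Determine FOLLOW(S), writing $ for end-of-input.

{$, int, true}

FIRST(S): from S->true D true we get {true}; from S->true int we get {true}; from S->epsilon we get {epsilon}. So FIRST(S) = {epsilon, true}.
FIRST(D): from D->int true true K we get {int}. So FIRST(D) = {int}.
FIRST(G): from G->epsilon we get {epsilon}; from G->D int K we get {int}. So FIRST(G) = {epsilon, int}.
FIRST(K): from K->S S true we get {true}; from K->G G S we get {epsilon, int, true}. So FIRST(K) = {epsilon, int, true}.
FOLLOW(S) includes $ since S is the start symbol.
FOLLOW(D): in S->true D true, D is followed by true with FIRST {true}; in G->D int K, D is followed by int K with FIRST {int}. Thus FOLLOW(D) = {int, true}.
FOLLOW(S): in K->S S true (occurrence 1), S is followed by S true with FIRST {true}; in K->S S true (occurrence 2), S is followed by true with FIRST {true}; in K->G G S, the suffix after S is empty, so FOLLOW(S) ⊇ FOLLOW(K) = {int, true}. Thus FOLLOW(S) = {$, int, true}.
FOLLOW(K): in D->int true true K, the suffix after K is empty, so FOLLOW(K) ⊇ FOLLOW(D) = {int, true}; in G->D int K, the suffix after K is empty, so FOLLOW(K) ⊇ FOLLOW(G) = {int, true}. Thus FOLLOW(K) = {int, true}.
FOLLOW(G): in K->G G S (occurrence 1), G is followed by G S with FIRST {epsilon, int, true}; in K->G G S (occurrence 1), the suffix after G is nullable, so FOLLOW(G) ⊇ FOLLOW(K) = {int, true}; in K->G G S (occurrence 2), G is followed by S with FIRST {epsilon, true}; in K->G G S (occurrence 2), the suffix after G is nullable, so FOLLOW(G) ⊇ FOLLOW(K) = {int, true}. Thus FOLLOW(G) = {int, true}.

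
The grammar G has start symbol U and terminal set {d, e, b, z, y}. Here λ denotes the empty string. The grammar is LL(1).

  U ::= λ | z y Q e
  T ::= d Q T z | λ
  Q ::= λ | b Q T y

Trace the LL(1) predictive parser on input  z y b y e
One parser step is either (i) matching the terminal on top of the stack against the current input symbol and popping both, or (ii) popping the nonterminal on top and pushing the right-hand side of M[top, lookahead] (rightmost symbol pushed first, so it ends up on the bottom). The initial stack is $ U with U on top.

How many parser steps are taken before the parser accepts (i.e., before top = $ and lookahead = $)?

step 1: stack=$ U  input=z y b y e $  — expand U ::= z y Q e
step 2: stack=$ e Q y z  input=z y b y e $  — match z
step 3: stack=$ e Q y  input=y b y e $  — match y
step 4: stack=$ e Q  input=b y e $  — expand Q ::= b Q T y
step 5: stack=$ e y T Q b  input=b y e $  — match b
step 6: stack=$ e y T Q  input=y e $  — expand Q ::= λ
step 7: stack=$ e y T  input=y e $  — expand T ::= λ
step 8: stack=$ e y  input=y e $  — match y
step 9: stack=$ e  input=e $  — match e
Accept reached after 9 steps.

9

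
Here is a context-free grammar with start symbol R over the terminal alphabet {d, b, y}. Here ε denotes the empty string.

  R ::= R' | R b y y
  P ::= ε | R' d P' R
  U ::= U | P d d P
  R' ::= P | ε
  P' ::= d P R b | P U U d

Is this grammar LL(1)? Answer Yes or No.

FIRST(R) = {ε, b, d}
FIRST(P) = {ε, d}
FIRST(U) = {d}
FIRST(R') = {ε, d}
FIRST(P') = {d}
FOLLOW(R) = {$, b, d}
FOLLOW(P) = {$, b, d}
FOLLOW(U) = {d}
FOLLOW(R') = {$, b, d}
FOLLOW(P') = {$, b, d}
Cell M[P, d] receives both P ::= ε and P ::= R' d P' R — the grammar is not LL(1).

No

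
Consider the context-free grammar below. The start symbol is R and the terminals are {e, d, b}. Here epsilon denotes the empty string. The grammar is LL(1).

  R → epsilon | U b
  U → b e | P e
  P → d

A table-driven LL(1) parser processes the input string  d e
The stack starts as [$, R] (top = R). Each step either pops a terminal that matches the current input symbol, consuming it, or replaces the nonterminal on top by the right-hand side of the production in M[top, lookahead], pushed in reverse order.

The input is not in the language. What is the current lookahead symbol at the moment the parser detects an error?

$

step 1: stack=$ R  input=d e $  — expand R → U b
step 2: stack=$ b U  input=d e $  — expand U → P e
step 3: stack=$ b e P  input=d e $  — expand P → d
step 4: stack=$ b e d  input=d e $  — match d
step 5: stack=$ b e  input=e $  — match e
step 6: stack=$ b  input=$  — error: top is terminal b but lookahead is $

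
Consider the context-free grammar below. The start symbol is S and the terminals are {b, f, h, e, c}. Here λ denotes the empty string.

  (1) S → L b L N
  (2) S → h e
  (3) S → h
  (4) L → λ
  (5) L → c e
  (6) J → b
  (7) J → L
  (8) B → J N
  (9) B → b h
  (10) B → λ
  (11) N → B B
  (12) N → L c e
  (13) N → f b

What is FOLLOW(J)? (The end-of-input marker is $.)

FIRST(L): from L→λ we get {λ}; from L→c e we get {c}. So FIRST(L) = {λ, c}.
FIRST(S): from S→L b L N we get {b, c}; from S→h e we get {h}; from S→h we get {h}. So FIRST(S) = {b, c, h}.
FIRST(J): from J→b we get {b}; from J→L we get {λ, c}. So FIRST(J) = {λ, b, c}.
FIRST(B): from B→J N we get {λ, b, c, f}; from B→b h we get {b}; from B→λ we get {λ}. So FIRST(B) = {λ, b, c, f}.
FIRST(N): from N→B B we get {λ, b, c, f}; from N→L c e we get {c}; from N→f b we get {f}. So FIRST(N) = {λ, b, c, f}.
FOLLOW(S) includes $ since S is the start symbol.
FOLLOW(S): S appears on no right-hand side. Thus FOLLOW(S) = {$}.
FOLLOW(L): in S→L b L N (occurrence 1), L is followed by b L N with FIRST {b}; in S→L b L N (occurrence 2), L is followed by N with FIRST {λ, b, c, f}; in S→L b L N (occurrence 2), the suffix after L is nullable, so FOLLOW(L) ⊇ FOLLOW(S) = {$}; in J→L, the suffix after L is empty, so FOLLOW(L) ⊇ FOLLOW(J) = {$, b, c, f}; in N→L c e, L is followed by c e with FIRST {c}. Thus FOLLOW(L) = {$, b, c, f}.
FOLLOW(J): in B→J N, J is followed by N with FIRST {λ, b, c, f}; in B→J N, the suffix after J is nullable, so FOLLOW(J) ⊇ FOLLOW(B) = {$, b, c, f}. Thus FOLLOW(J) = {$, b, c, f}.
FOLLOW(B): in N→B B (occurrence 1), B is followed by B with FIRST {λ, b, c, f}; in N→B B (occurrence 1), the suffix after B is nullable, so FOLLOW(B) ⊇ FOLLOW(N) = {$, b, c, f}; in N→B B (occurrence 2), the suffix after B is empty, so FOLLOW(B) ⊇ FOLLOW(N) = {$, b, c, f}. Thus FOLLOW(B) = {$, b, c, f}.
FOLLOW(N): in S→L b L N, the suffix after N is empty, so FOLLOW(N) ⊇ FOLLOW(S) = {$}; in B→J N, the suffix after N is empty, so FOLLOW(N) ⊇ FOLLOW(B) = {$, b, c, f}. Thus FOLLOW(N) = {$, b, c, f}.

{$, b, c, f}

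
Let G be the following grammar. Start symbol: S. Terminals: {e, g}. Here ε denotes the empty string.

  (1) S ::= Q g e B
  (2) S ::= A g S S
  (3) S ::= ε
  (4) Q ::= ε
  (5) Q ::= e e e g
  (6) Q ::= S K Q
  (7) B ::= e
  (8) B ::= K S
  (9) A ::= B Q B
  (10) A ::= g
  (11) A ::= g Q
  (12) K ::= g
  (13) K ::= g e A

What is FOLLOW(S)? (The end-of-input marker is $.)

{$, e, g}

FIRST(K): from K::=g we get {g}; from K::=g e A we get {g}. So FIRST(K) = {g}.
FIRST(B): from B::=e we get {e}; from B::=K S we get {g}. So FIRST(B) = {e, g}.
FIRST(A): from A::=B Q B we get {e, g}; from A::=g we get {g}; from A::=g Q we get {g}. So FIRST(A) = {e, g}.
FIRST(S): from S::=Q g e B we get {e, g}; from S::=A g S S we get {e, g}; from S::=ε we get {ε}. So FIRST(S) = {ε, e, g}.
FIRST(Q): from Q::=ε we get {ε}; from Q::=e e e g we get {e}; from Q::=S K Q we get {e, g}. So FIRST(Q) = {ε, e, g}.
FOLLOW(S) includes $ since S is the start symbol.
FOLLOW(S): in S::=A g S S (occurrence 1), S is followed by S with FIRST {ε, e, g}; in S::=A g S S (occurrence 1), the suffix after S is nullable (adds nothing new); in S::=A g S S (occurrence 2), the suffix after S is empty (adds nothing new); in Q::=S K Q, S is followed by K Q with FIRST {g}; in B::=K S, the suffix after S is empty, so FOLLOW(S) ⊇ FOLLOW(B) = {$, e, g}. Thus FOLLOW(S) = {$, e, g}.
FOLLOW(Q): in S::=Q g e B, Q is followed by g e B with FIRST {g}; in Q::=S K Q, the suffix after Q is empty (adds nothing new); in A::=B Q B, Q is followed by B with FIRST {e, g}; in A::=g Q, the suffix after Q is empty, so FOLLOW(Q) ⊇ FOLLOW(A) = {$, e, g}. Thus FOLLOW(Q) = {$, e, g}.
FOLLOW(B): in S::=Q g e B, the suffix after B is empty, so FOLLOW(B) ⊇ FOLLOW(S) = {$, e, g}; in A::=B Q B (occurrence 1), B is followed by Q B with FIRST {e, g}; in A::=B Q B (occurrence 2), the suffix after B is empty, so FOLLOW(B) ⊇ FOLLOW(A) = {$, e, g}. Thus FOLLOW(B) = {$, e, g}.
FOLLOW(K): in Q::=S K Q, K is followed by Q with FIRST {ε, e, g}; in Q::=S K Q, the suffix after K is nullable, so FOLLOW(K) ⊇ FOLLOW(Q) = {$, e, g}; in B::=K S, K is followed by S with FIRST {ε, e, g}; in B::=K S, the suffix after K is nullable, so FOLLOW(K) ⊇ FOLLOW(B) = {$, e, g}. Thus FOLLOW(K) = {$, e, g}.
FOLLOW(A): in S::=A g S S, A is followed by g S S with FIRST {g}; in K::=g e A, the suffix after A is empty, so FOLLOW(A) ⊇ FOLLOW(K) = {$, e, g}. Thus FOLLOW(A) = {$, e, g}.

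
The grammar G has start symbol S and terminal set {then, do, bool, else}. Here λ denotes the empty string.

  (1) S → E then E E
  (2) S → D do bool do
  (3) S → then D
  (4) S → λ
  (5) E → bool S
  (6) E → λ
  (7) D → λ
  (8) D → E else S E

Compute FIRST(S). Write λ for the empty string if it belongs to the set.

FIRST(E): from E→bool S we get {bool}; from E→λ we get {λ}. So FIRST(E) = {λ, bool}.
FIRST(D): from D→λ we get {λ}; from D→E else S E we get {bool, else}. So FIRST(D) = {λ, bool, else}.
FIRST(S): from S→E then E E we get {bool, then}; from S→D do bool do we get {bool, do, else}; from S→then D we get {then}; from S→λ we get {λ}. So FIRST(S) = {λ, bool, do, else, then}.

{λ, bool, do, else, then}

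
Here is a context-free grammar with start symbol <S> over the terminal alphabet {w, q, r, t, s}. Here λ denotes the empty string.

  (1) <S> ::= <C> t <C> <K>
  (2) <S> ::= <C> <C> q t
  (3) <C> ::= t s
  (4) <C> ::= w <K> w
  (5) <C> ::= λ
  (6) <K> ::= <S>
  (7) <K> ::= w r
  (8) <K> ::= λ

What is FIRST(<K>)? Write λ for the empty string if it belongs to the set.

{λ, q, t, w}

FIRST(<C>): from <C>::=t s we get {t}; from <C>::=w <K> w we get {w}; from <C>::=λ we get {λ}. So FIRST(<C>) = {λ, t, w}.
FIRST(<S>): from <S>::=<C> t <C> <K> we get {t, w}; from <S>::=<C> <C> q t we get {q, t, w}. So FIRST(<S>) = {q, t, w}.
FIRST(<K>): from <K>::=<S> we get {q, t, w}; from <K>::=w r we get {w}; from <K>::=λ we get {λ}. So FIRST(<K>) = {λ, q, t, w}.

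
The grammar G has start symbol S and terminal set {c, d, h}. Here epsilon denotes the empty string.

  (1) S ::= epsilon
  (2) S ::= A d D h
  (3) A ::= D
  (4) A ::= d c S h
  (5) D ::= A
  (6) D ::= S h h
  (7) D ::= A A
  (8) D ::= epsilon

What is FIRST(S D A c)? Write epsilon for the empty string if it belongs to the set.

FIRST(S): from S::=epsilon we get {epsilon}; from S::=A d D h we get {d, h}. So FIRST(S) = {epsilon, d, h}.
FIRST(A): from A::=D we get {epsilon, d, h}; from A::=d c S h we get {d}. So FIRST(A) = {epsilon, d, h}.
FIRST(D): from D::=A we get {epsilon, d, h}; from D::=S h h we get {d, h}; from D::=A A we get {epsilon, d, h}; from D::=epsilon we get {epsilon}. So FIRST(D) = {epsilon, d, h}.
FIRST(S D A c): take FIRST of each symbol in turn, carrying on past any symbol whose FIRST contains epsilon; result {c, d, h}.

{c, d, h}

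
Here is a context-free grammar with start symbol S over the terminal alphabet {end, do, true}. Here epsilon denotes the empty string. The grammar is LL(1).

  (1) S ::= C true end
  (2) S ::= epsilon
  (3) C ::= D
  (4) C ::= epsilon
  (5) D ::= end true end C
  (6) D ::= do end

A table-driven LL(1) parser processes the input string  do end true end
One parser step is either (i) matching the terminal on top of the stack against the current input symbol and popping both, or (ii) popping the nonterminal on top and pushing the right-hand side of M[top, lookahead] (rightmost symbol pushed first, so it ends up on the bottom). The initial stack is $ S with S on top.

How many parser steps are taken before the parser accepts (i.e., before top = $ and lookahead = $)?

     Stack              Input              Action
  1  $ S                do end true end $  expand S ::= C true end
  2  $ end true C       do end true end $  expand C ::= D
  3  $ end true D       do end true end $  expand D ::= do end
  4  $ end true end do  do end true end $  match do
  5  $ end true end     end true end $     match end
  6  $ end true         true end $         match true
  7  $ end              end $              match end
Accept reached after 7 steps.

7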